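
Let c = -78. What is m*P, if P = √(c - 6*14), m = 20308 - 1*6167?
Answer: 127269*I*√2 ≈ 1.7999e+5*I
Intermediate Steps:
m = 14141 (m = 20308 - 6167 = 14141)
P = 9*I*√2 (P = √(-78 - 6*14) = √(-78 - 84) = √(-162) = 9*I*√2 ≈ 12.728*I)
m*P = 14141*(9*I*√2) = 127269*I*√2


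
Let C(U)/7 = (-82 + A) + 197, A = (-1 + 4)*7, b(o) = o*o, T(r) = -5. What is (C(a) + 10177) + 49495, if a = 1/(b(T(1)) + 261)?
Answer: 60624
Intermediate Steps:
b(o) = o**2
a = 1/286 (a = 1/((-5)**2 + 261) = 1/(25 + 261) = 1/286 ≈ 0.0034965)
A = 21 (A = 3*7 = 21)
C(U) = 952 (C(U) = 7*((-82 + 21) + 197) = 7*(-61 + 197) = 7*136 = 952)
(C(a) + 10177) + 49495 = (952 + 10177) + 49495 = 11129 + 49495 = 60624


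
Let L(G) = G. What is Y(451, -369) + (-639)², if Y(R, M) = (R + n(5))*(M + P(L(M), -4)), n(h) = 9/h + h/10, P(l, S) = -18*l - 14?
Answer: 32455257/10 ≈ 3.2455e+6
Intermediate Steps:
P(l, S) = -14 - 18*l
n(h) = 9/h + h/10 (n(h) = 9/h + h*(⅒) = 9/h + h/10)
Y(R, M) = (-14 - 17*M)*(23/10 + R) (Y(R, M) = (R + (9/5 + (⅒)*5))*(M + (-14 - 18*M)) = (R + (9*(⅕) + ½))*(-14 - 17*M) = (R + (9/5 + ½))*(-14 - 17*M) = (R + 23/10)*(-14 - 17*M) = (23/10 + R)*(-14 - 17*M) = (-14 - 17*M)*(23/10 + R))
Y(451, -369) + (-639)² = (-161/5 - 14*451 - 391/10*(-369) - 17*(-369)*451) + (-639)² = (-161/5 - 6314 + 144279/10 + 2829123) + 408321 = 28372047/10 + 408321 = 32455257/10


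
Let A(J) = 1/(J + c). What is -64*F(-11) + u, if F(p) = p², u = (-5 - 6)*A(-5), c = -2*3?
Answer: -7743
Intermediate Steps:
c = -6
A(J) = 1/(-6 + J) (A(J) = 1/(J - 6) = 1/(-6 + J))
u = 1 (u = (-5 - 6)/(-6 - 5) = -11/(-11) = -11*(-1/11) = 1)
-64*F(-11) + u = -64*(-11)² + 1 = -64*121 + 1 = -7744 + 1 = -7743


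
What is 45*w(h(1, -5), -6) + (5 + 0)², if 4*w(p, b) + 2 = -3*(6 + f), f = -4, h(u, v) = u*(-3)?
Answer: -65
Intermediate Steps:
h(u, v) = -3*u
w(p, b) = -2 (w(p, b) = -½ + (-3*(6 - 4))/4 = -½ + (-3*2)/4 = -½ + (¼)*(-6) = -½ - 3/2 = -2)
45*w(h(1, -5), -6) + (5 + 0)² = 45*(-2) + (5 + 0)² = -90 + 5² = -90 + 25 = -65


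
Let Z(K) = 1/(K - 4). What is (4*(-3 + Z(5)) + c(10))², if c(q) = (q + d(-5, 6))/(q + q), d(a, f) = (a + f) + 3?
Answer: 5329/100 ≈ 53.290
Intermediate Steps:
d(a, f) = 3 + a + f
Z(K) = 1/(-4 + K)
c(q) = (4 + q)/(2*q) (c(q) = (q + (3 - 5 + 6))/(q + q) = (q + 4)/((2*q)) = (4 + q)*(1/(2*q)) = (4 + q)/(2*q))
(4*(-3 + Z(5)) + c(10))² = (4*(-3 + 1/(-4 + 5)) + (½)*(4 + 10)/10)² = (4*(-3 + 1/1) + (½)*(⅒)*14)² = (4*(-3 + 1) + 7/10)² = (4*(-2) + 7/10)² = (-8 + 7/10)² = (-73/10)² = 5329/100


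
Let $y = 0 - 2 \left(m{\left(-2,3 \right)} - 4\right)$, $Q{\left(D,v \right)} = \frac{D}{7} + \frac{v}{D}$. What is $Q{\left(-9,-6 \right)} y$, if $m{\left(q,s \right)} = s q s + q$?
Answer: $- \frac{208}{7} \approx -29.714$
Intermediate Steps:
$m{\left(q,s \right)} = q + q s^{2}$ ($m{\left(q,s \right)} = q s s + q = q s^{2} + q = q + q s^{2}$)
$Q{\left(D,v \right)} = \frac{D}{7} + \frac{v}{D}$ ($Q{\left(D,v \right)} = D \frac{1}{7} + \frac{v}{D} = \frac{D}{7} + \frac{v}{D}$)
$y = 48$ ($y = 0 - 2 \left(- 2 \left(1 + 3^{2}\right) - 4\right) = 0 - 2 \left(- 2 \left(1 + 9\right) - 4\right) = 0 - 2 \left(\left(-2\right) 10 - 4\right) = 0 - 2 \left(-20 - 4\right) = 0 - 2 \left(-24\right) = 0 - -48 = 0 + 48 = 48$)
$Q{\left(-9,-6 \right)} y = \left(\frac{1}{7} \left(-9\right) - \frac{6}{-9}\right) 48 = \left(- \frac{9}{7} - - \frac{2}{3}\right) 48 = \left(- \frac{9}{7} + \frac{2}{3}\right) 48 = \left(- \frac{13}{21}\right) 48 = - \frac{208}{7}$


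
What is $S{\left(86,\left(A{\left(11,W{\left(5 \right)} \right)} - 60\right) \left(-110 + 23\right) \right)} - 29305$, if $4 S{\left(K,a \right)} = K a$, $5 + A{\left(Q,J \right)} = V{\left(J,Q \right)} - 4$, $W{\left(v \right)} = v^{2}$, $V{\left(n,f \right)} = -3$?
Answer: $105371$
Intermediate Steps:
$A{\left(Q,J \right)} = -12$ ($A{\left(Q,J \right)} = -5 - 7 = -12$)
$S{\left(K,a \right)} = \frac{K a}{4}$
$S{\left(86,\left(A{\left(11,W{\left(5 \right)} \right)} - 60\right) \left(-110 + 23\right) \right)} - 29305 = \frac{1}{4} \cdot 86 \left(-12 - 60\right) \left(-110 + 23\right) - 29305 = \frac{1}{4} \cdot 86 \left(\left(-72\right) \left(-87\right)\right) - 29305 = \frac{1}{4} \cdot 86 \cdot 6264 - 29305 = 134676 - 29305 = 105371$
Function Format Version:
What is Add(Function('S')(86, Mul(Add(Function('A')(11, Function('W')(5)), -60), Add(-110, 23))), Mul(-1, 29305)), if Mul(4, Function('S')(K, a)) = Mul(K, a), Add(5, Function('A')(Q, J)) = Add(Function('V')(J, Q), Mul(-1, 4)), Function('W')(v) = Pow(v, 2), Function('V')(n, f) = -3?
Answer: 105371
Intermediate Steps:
Function('A')(Q, J) = -12 (Function('A')(Q, J) = Add(-5, Add(-3, Mul(-1, 4))) = Add(-5, Add(-3, -4)) = Add(-5, -7) = -12)
Function('S')(K, a) = Mul(Rational(1, 4), K, a) (Function('S')(K, a) = Mul(Rational(1, 4), Mul(K, a)) = Mul(Rational(1, 4), K, a))
Add(Function('S')(86, Mul(Add(Function('A')(11, Function('W')(5)), -60), Add(-110, 23))), Mul(-1, 29305)) = Add(Mul(Rational(1, 4), 86, Mul(Add(-12, -60), Add(-110, 23))), Mul(-1, 29305)) = Add(Mul(Rational(1, 4), 86, Mul(-72, -87)), -29305) = Add(Mul(Rational(1, 4), 86, 6264), -29305) = Add(134676, -29305) = 105371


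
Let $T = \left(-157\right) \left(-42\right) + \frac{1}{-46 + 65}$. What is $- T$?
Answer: $- \frac{125287}{19} \approx -6594.1$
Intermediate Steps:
$T = \frac{125287}{19}$ ($T = 6594 + \frac{1}{19} = \frac{125287}{19} \approx 6594.1$)
$- T = \left(-1\right) \frac{125287}{19} = - \frac{125287}{19}$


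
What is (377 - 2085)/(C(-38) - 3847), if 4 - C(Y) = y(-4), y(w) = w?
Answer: 1708/3839 ≈ 0.44491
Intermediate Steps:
C(Y) = 8 (C(Y) = 4 - 1*(-4) = 4 + 4 = 8)
(377 - 2085)/(C(-38) - 3847) = (377 - 2085)/(8 - 3847) = -1708/(-3839) = -1708*(-1/3839) = 1708/3839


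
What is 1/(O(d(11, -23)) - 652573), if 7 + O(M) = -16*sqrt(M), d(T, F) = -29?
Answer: I/(4*(-163145*I + 4*sqrt(29))) ≈ -1.5324e-6 + 2.0233e-10*I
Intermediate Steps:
O(M) = -7 - 16*sqrt(M)
1/(O(d(11, -23)) - 652573) = 1/((-7 - 16*I*sqrt(29)) - 652573) = 1/(-652580 - 16*I*sqrt(29))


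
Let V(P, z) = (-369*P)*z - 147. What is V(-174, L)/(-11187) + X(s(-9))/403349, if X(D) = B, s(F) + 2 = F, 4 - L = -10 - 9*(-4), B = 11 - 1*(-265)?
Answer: 189935249861/1504088421 ≈ 126.28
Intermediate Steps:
B = 276 (B = 11 + 265 = 276)
L = -22 (L = 4 - (-10 - 9*(-4)) = 4 - (-10 + 36) = 4 - 1*26 = 4 - 26 = -22)
s(F) = -2 + F
V(P, z) = -147 - 369*P*z (V(P, z) = -369*P*z - 147 = -147 - 369*P*z)
X(D) = 276
V(-174, L)/(-11187) + X(s(-9))/403349 = (-147 - 369*(-174)*(-22))/(-11187) + 276/403349 = (-147 - 1412532)*(-1/11187) + 276*(1/403349) = -1412679*(-1/11187) + 276/403349 = 470893/3729 + 276/403349 = 189935249861/1504088421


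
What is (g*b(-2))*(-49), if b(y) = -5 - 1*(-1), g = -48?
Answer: -9408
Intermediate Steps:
b(y) = -4 (b(y) = -5 + 1 = -4)
(g*b(-2))*(-49) = -48*(-4)*(-49) = 192*(-49) = -9408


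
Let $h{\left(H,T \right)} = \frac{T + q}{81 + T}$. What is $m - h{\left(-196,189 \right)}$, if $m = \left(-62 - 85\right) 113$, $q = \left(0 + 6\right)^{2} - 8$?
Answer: $- \frac{4485187}{270} \approx -16612.0$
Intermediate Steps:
$q = 28$ ($q = 6^{2} - 8 = 36 - 8 = 28$)
$h{\left(H,T \right)} = \frac{28 + T}{81 + T}$ ($h{\left(H,T \right)} = \frac{T + 28}{81 + T} = \frac{28 + T}{81 + T}$)
$m = -16611$ ($m = \left(-147\right) 113 = -16611$)
$m - h{\left(-196,189 \right)} = -16611 - \frac{28 + 189}{81 + 189} = -16611 - \frac{1}{270} \cdot 217 = -16611 - \frac{217}{270} = - \frac{4485187}{270}$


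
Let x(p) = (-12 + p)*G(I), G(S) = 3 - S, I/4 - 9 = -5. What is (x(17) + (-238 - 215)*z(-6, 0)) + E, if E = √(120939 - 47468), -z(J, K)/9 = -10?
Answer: -40835 + √73471 ≈ -40564.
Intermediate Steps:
I = 16 (I = 36 + 4*(-5) = 36 - 20 = 16)
z(J, K) = 90 (z(J, K) = -9*(-10) = 90)
E = √73471 ≈ 271.06
x(p) = 156 - 13*p (x(p) = (-12 + p)*(3 - 1*16) = (-12 + p)*(3 - 16) = (-12 + p)*(-13) = 156 - 13*p)
(x(17) + (-238 - 215)*z(-6, 0)) + E = ((156 - 13*17) + (-238 - 215)*90) + √73471 = ((156 - 221) - 453*90) + √73471 = (-65 - 40770) + √73471 = -40835 + √73471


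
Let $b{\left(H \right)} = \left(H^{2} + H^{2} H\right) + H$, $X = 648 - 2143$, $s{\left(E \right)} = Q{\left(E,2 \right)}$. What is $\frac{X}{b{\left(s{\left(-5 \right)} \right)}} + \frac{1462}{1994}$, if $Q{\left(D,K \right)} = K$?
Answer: $- \frac{1480281}{13958} \approx -106.05$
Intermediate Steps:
$s{\left(E \right)} = 2$
$X = -1495$
$b{\left(H \right)} = H + H^{2} + H^{3}$ ($b{\left(H \right)} = \left(H^{2} + H^{3}\right) + H = H + H^{2} + H^{3}$)
$\frac{X}{b{\left(s{\left(-5 \right)} \right)}} + \frac{1462}{1994} = - \frac{1495}{2 \left(1 + 2 + 2^{2}\right)} + \frac{1462}{1994} = - \frac{1495}{2 \left(1 + 2 + 4\right)} + 1462 \cdot \frac{1}{1994} = - \frac{1495}{2 \cdot 7} + \frac{731}{997} = - \frac{1495}{14} + \frac{731}{997} = - \frac{1480281}{13958}$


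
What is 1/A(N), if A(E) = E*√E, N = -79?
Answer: I*√79/6241 ≈ 0.0014242*I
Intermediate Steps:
A(E) = E^(3/2)
1/A(N) = 1/((-79)^(3/2)) = 1/(-79*I*√79) = I*√79/6241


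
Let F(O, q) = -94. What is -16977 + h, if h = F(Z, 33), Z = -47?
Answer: -17071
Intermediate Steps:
h = -94
-16977 + h = -16977 - 94 = -17071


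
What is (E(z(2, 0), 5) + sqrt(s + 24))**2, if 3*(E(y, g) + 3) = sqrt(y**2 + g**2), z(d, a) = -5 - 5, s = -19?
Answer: 401/9 - 16*sqrt(5) ≈ 8.7785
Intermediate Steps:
z(d, a) = -10
E(y, g) = -3 + sqrt(g**2 + y**2)/3 (E(y, g) = -3 + sqrt(y**2 + g**2)/3 = -3 + sqrt(g**2 + y**2)/3)
(E(z(2, 0), 5) + sqrt(s + 24))**2 = ((-3 + sqrt(5**2 + (-10)**2)/3) + sqrt(-19 + 24))**2 = ((-3 + sqrt(25 + 100)/3) + sqrt(5))**2 = ((-3 + sqrt(125)/3) + sqrt(5))**2 = ((-3 + (5*sqrt(5))/3) + sqrt(5))**2 = ((-3 + 5*sqrt(5)/3) + sqrt(5))**2 = (-3 + 8*sqrt(5)/3)**2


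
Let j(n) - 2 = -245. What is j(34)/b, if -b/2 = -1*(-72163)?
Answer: 243/144326 ≈ 0.0016837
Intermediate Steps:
b = -144326 (b = -(-2)*(-72163) = -2*72163 = -144326)
j(n) = -243 (j(n) = 2 - 245 = -243)
j(34)/b = -243/(-144326) = -243*(-1/144326) = 243/144326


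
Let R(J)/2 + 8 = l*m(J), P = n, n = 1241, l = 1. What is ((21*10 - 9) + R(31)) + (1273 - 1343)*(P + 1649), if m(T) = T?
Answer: -202053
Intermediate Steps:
P = 1241
R(J) = -16 + 2*J (R(J) = -16 + 2*(1*J) = -16 + 2*J)
((21*10 - 9) + R(31)) + (1273 - 1343)*(P + 1649) = ((21*10 - 9) + (-16 + 2*31)) + (1273 - 1343)*(1241 + 1649) = ((210 - 9) + (-16 + 62)) - 70*2890 = (201 + 46) - 202300 = 247 - 202300 = -202053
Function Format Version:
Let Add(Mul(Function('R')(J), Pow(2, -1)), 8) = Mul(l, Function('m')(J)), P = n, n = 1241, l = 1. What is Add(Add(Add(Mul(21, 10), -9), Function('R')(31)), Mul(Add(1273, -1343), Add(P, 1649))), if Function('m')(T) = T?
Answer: -202053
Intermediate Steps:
P = 1241
Function('R')(J) = Add(-16, Mul(2, J)) (Function('R')(J) = Add(-16, Mul(2, Mul(1, J))) = Add(-16, Mul(2, J)))
Add(Add(Add(Mul(21, 10), -9), Function('R')(31)), Mul(Add(1273, -1343), Add(P, 1649))) = Add(Add(Add(Mul(21, 10), -9), Add(-16, Mul(2, 31))), Mul(Add(1273, -1343), Add(1241, 1649))) = Add(Add(Add(210, -9), Add(-16, 62)), Mul(-70, 2890)) = Add(Add(201, 46), -202300) = Add(247, -202300) = -202053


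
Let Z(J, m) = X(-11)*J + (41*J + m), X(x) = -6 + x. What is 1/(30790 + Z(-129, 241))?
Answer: 1/27935 ≈ 3.5797e-5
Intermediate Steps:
Z(J, m) = m + 24*J (Z(J, m) = (-6 - 11)*J + (41*J + m) = -17*J + (m + 41*J) = m + 24*J)
1/(30790 + Z(-129, 241)) = 1/(30790 + (241 + 24*(-129))) = 1/(30790 + (241 - 3096)) = 1/(30790 - 2855) = 1/27935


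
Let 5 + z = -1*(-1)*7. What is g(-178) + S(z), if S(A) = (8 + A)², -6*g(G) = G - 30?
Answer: 404/3 ≈ 134.67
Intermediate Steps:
z = 2 (z = -5 - 1*(-1)*7 = -5 + 1*7 = -5 + 7 = 2)
g(G) = 5 - G/6 (g(G) = -(G - 30)/6 = -(-30 + G)/6 = 5 - G/6)
g(-178) + S(z) = (5 - ⅙*(-178)) + (8 + 2)² = (5 + 89/3) + 10² = 104/3 + 100 = 404/3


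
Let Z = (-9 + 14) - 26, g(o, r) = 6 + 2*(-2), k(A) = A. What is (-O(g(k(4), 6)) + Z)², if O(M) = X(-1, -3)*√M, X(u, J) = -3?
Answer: 459 - 126*√2 ≈ 280.81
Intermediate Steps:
g(o, r) = 2 (g(o, r) = 6 - 4 = 2)
O(M) = -3*√M
Z = -21 (Z = 5 - 26 = -21)
(-O(g(k(4), 6)) + Z)² = (-(-3)*√2 - 21)² = (3*√2 - 21)² = (-21 + 3*√2)²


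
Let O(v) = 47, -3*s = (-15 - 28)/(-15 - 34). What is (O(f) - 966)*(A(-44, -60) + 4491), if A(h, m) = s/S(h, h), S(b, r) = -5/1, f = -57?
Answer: -3033552832/735 ≈ -4.1273e+6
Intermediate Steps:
s = -43/147 (s = -(-15 - 28)/(3*(-15 - 34)) = -(-43)/(3*(-49)) = -(-43)*(-1)/(3*49) = -1/3*43/49 = -43/147 ≈ -0.29252)
S(b, r) = -5 (S(b, r) = -5*1 = -5)
A(h, m) = 43/735 (A(h, m) = -43/147/(-5) = -43/147*(-1/5) = 43/735)
(O(f) - 966)*(A(-44, -60) + 4491) = (47 - 966)*(43/735 + 4491) = -919*3300928/735 = -3033552832/735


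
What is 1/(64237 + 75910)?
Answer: 1/140147 ≈ 7.1354e-6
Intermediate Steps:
1/(64237 + 75910) = 1/140147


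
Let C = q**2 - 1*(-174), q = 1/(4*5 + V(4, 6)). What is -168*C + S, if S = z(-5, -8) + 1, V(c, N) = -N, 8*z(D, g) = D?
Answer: -1637019/56 ≈ -29232.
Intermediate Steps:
z(D, g) = D/8
q = 1/14 (q = 1/(4*5 - 1*6) = 1/(20 - 6) = 1/14 ≈ 0.071429)
S = 3/8 (S = (1/8)*(-5) + 1 = -5/8 + 1 = 3/8 ≈ 0.37500)
C = 34105/196 (C = (1/14)**2 - 1*(-174) = 1/196 + 174 = 34105/196 ≈ 174.01)
-168*C + S = -168*34105/196 + 3/8 = -204630/7 + 3/8 = -1637019/56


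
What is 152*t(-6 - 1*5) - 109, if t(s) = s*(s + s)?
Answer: 36675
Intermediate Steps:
t(s) = 2*s**2 (t(s) = s*(2*s) = 2*s**2)
152*t(-6 - 1*5) - 109 = 152*(2*(-6 - 1*5)**2) - 109 = 152*(2*(-6 - 5)**2) - 109 = 152*(2*(-11)**2) - 109 = 152*(2*121) - 109 = 152*242 - 109 = 36784 - 109 = 36675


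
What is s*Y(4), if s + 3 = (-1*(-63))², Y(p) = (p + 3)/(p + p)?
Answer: 13881/4 ≈ 3470.3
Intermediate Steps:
Y(p) = (3 + p)/(2*p) (Y(p) = (3 + p)/((2*p)) = (3 + p)*(1/(2*p)) = (3 + p)/(2*p))
s = 3966 (s = -3 + (-1*(-63))² = -3 + 63² = -3 + 3969 = 3966)
s*Y(4) = 3966*((½)*(3 + 4)/4) = 3966*((½)*(¼)*7) = 3966*(7/8) = 13881/4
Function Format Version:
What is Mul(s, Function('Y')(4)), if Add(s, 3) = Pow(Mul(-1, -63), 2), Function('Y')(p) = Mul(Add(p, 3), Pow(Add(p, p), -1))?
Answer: Rational(13881, 4) ≈ 3470.3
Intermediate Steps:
Function('Y')(p) = Mul(Rational(1, 2), Pow(p, -1), Add(3, p)) (Function('Y')(p) = Mul(Add(3, p), Pow(Mul(2, p), -1)) = Mul(Add(3, p), Mul(Rational(1, 2), Pow(p, -1))) = Mul(Rational(1, 2), Pow(p, -1), Add(3, p)))
s = 3966 (s = Add(-3, Pow(Mul(-1, -63), 2)) = Add(-3, Pow(63, 2)) = Add(-3, 3969) = 3966)
Mul(s, Function('Y')(4)) = Mul(3966, Mul(Rational(1, 2), Pow(4, -1), Add(3, 4))) = Mul(3966, Mul(Rational(1, 2), Rational(1, 4), 7)) = Mul(3966, Rational(7, 8)) = Rational(13881, 4)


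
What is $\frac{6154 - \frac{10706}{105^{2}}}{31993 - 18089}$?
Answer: $\frac{8479643}{19161450} \approx 0.44254$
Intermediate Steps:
$\frac{6154 - \frac{10706}{105^{2}}}{31993 - 18089} = \frac{6154 - \frac{10706}{11025}}{13904} = \left(6154 - \frac{10706}{11025}\right) \frac{1}{13904} = \frac{67837144}{11025} \cdot \frac{1}{13904} = \frac{8479643}{19161450}$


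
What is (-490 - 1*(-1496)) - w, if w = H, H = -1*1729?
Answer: 2735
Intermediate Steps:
H = -1729
w = -1729
(-490 - 1*(-1496)) - w = (-490 - 1*(-1496)) - 1*(-1729) = (-490 + 1496) + 1729 = 1006 + 1729 = 2735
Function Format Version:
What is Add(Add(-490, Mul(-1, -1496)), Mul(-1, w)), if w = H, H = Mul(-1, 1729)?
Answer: 2735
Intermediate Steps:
H = -1729
w = -1729
Add(Add(-490, Mul(-1, -1496)), Mul(-1, w)) = Add(Add(-490, Mul(-1, -1496)), Mul(-1, -1729)) = Add(Add(-490, 1496), 1729) = Add(1006, 1729) = 2735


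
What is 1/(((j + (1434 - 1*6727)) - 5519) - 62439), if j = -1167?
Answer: -1/74418 ≈ -1.3438e-5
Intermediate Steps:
1/(((j + (1434 - 1*6727)) - 5519) - 62439) = 1/(((-1167 + (1434 - 1*6727)) - 5519) - 62439) = 1/(((-1167 + (1434 - 6727)) - 5519) - 62439) = 1/(((-1167 - 5293) - 5519) - 62439) = 1/((-6460 - 5519) - 62439) = 1/(-11979 - 62439) = 1/(-74418) = -1/74418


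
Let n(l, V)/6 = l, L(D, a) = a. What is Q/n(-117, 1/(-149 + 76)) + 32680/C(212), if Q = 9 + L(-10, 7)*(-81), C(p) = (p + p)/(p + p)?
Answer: 1274551/39 ≈ 32681.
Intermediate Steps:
n(l, V) = 6*l
C(p) = 1 (C(p) = (2*p)/((2*p)) = (2*p)*(1/(2*p)) = 1)
Q = -558 (Q = 9 + 7*(-81) = 9 - 567 = -558)
Q/n(-117, 1/(-149 + 76)) + 32680/C(212) = -558/(6*(-117)) + 32680/1 = -558/(-702) + 32680*1 = -558*(-1/702) + 32680 = 31/39 + 32680 = 1274551/39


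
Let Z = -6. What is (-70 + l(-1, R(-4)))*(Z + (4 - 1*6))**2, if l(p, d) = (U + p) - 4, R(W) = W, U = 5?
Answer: -4480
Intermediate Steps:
l(p, d) = 1 + p (l(p, d) = (5 + p) - 4 = 1 + p)
(-70 + l(-1, R(-4)))*(Z + (4 - 1*6))**2 = (-70 + (1 - 1))*(-6 + (4 - 1*6))**2 = (-70 + 0)*(-6 + (4 - 6))**2 = -70*(-6 - 2)**2 = -70*(-8)**2 = -70*64 = -4480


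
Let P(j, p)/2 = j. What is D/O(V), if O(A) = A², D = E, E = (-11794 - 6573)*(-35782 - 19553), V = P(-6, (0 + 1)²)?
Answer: 338779315/48 ≈ 7.0579e+6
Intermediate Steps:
P(j, p) = 2*j
V = -12 (V = 2*(-6) = -12)
E = 1016337945 (E = -18367*(-55335) = 1016337945)
D = 1016337945
D/O(V) = 1016337945/((-12)²) = 1016337945/144 = 1016337945*(1/144) = 338779315/48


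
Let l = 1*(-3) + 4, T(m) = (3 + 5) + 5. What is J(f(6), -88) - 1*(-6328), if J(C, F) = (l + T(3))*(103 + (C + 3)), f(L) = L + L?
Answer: 7980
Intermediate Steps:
f(L) = 2*L
T(m) = 13 (T(m) = 8 + 5 = 13)
l = 1 (l = -3 + 4 = 1)
J(C, F) = 1484 + 14*C (J(C, F) = (1 + 13)*(103 + (C + 3)) = 14*(103 + (3 + C)) = 14*(106 + C) = 1484 + 14*C)
J(f(6), -88) - 1*(-6328) = (1484 + 14*(2*6)) - 1*(-6328) = (1484 + 14*12) + 6328 = (1484 + 168) + 6328 = 1652 + 6328 = 7980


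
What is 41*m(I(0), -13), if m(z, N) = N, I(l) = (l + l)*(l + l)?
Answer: -533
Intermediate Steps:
I(l) = 4*l**2 (I(l) = (2*l)*(2*l) = 4*l**2)
41*m(I(0), -13) = 41*(-13) = -533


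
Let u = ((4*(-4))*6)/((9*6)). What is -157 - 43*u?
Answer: -725/9 ≈ -80.556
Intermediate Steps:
u = -16/9 (u = -16*6/54 = -96*1/54 = -16/9 ≈ -1.7778)
-157 - 43*u = -157 - 43*(-16/9) = -157 + 688/9 = -725/9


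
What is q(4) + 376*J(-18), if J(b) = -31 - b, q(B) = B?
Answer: -4884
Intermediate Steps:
q(4) + 376*J(-18) = 4 + 376*(-31 - 1*(-18)) = 4 + 376*(-31 + 18) = 4 + 376*(-13) = 4 - 4888 = -4884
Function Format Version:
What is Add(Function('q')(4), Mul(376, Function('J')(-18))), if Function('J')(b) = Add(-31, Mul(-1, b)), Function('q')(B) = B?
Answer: -4884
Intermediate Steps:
Add(Function('q')(4), Mul(376, Function('J')(-18))) = Add(4, Mul(376, Add(-31, Mul(-1, -18)))) = Add(4, Mul(376, Add(-31, 18))) = Add(4, Mul(376, -13)) = Add(4, -4888) = -4884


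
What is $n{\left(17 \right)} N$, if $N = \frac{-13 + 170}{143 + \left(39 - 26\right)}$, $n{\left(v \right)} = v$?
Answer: $\frac{2669}{156} \approx 17.109$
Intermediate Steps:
$N = \frac{157}{156}$ ($N = \frac{157}{143 + 13} = \frac{157}{156} \approx 1.0064$)
$n{\left(17 \right)} N = 17 \cdot \frac{157}{156} = \frac{2669}{156}$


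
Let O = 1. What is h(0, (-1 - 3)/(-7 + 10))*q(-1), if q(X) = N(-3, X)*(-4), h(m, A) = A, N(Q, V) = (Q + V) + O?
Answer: -16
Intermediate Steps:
N(Q, V) = 1 + Q + V (N(Q, V) = (Q + V) + 1 = 1 + Q + V)
q(X) = 8 - 4*X (q(X) = (1 - 3 + X)*(-4) = (-2 + X)*(-4) = 8 - 4*X)
h(0, (-1 - 3)/(-7 + 10))*q(-1) = ((-1 - 3)/(-7 + 10))*(8 - 4*(-1)) = (-4/3)*(8 + 4) = -4*1/3*12 = -4/3*12 = -16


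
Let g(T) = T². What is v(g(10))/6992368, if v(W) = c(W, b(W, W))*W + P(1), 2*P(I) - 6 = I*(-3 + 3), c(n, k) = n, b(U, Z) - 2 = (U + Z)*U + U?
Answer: 10003/6992368 ≈ 0.0014306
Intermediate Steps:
b(U, Z) = 2 + U + U*(U + Z) (b(U, Z) = 2 + ((U + Z)*U + U) = 2 + (U*(U + Z) + U) = 2 + (U + U*(U + Z)) = 2 + U + U*(U + Z))
P(I) = 3 (P(I) = 3 + (I*(-3 + 3))/2 = 3 + (I*0)/2 = 3 + (½)*0 = 3 + 0 = 3)
v(W) = 3 + W² (v(W) = W*W + 3 = W² + 3 = 3 + W²)
v(g(10))/6992368 = (3 + (10²)²)/6992368 = (3 + 100²)*(1/6992368) = (3 + 10000)*(1/6992368) = 10003*(1/6992368) = 10003/6992368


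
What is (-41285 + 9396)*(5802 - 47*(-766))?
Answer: -1333087756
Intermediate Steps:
(-41285 + 9396)*(5802 - 47*(-766)) = -31889*(5802 + 36002) = -31889*41804 = -1333087756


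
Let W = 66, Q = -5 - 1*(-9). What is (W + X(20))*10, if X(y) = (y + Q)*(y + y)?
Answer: 10260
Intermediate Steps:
Q = 4 (Q = -5 + 9 = 4)
X(y) = 2*y*(4 + y) (X(y) = (y + 4)*(y + y) = (4 + y)*(2*y) = 2*y*(4 + y))
(W + X(20))*10 = (66 + 2*20*(4 + 20))*10 = (66 + 2*20*24)*10 = (66 + 960)*10 = 1026*10 = 10260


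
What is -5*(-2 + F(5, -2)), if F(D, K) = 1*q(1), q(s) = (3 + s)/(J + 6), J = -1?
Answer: 6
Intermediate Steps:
q(s) = 3/5 + s/5 (q(s) = (3 + s)/(-1 + 6) = (3 + s)/5 = (3 + s)*(1/5) = 3/5 + s/5)
F(D, K) = 4/5 (F(D, K) = 1*(3/5 + (1/5)*1) = 1*(3/5 + 1/5) = 1*(4/5) = 4/5)
-5*(-2 + F(5, -2)) = -5*(-2 + 4/5) = -5*(-6/5) = 6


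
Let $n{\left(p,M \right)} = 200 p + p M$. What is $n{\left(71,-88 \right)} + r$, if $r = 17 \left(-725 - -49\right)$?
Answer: $-3540$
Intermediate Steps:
$n{\left(p,M \right)} = 200 p + M p$
$r = -11492$ ($r = 17 \left(-725 + 49\right) = 17 \left(-676\right) = -11492$)
$n{\left(71,-88 \right)} + r = 71 \left(200 - 88\right) - 11492 = 71 \cdot 112 - 11492 = 7952 - 11492 = -3540$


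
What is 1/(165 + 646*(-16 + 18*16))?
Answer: 1/175877 ≈ 5.6858e-6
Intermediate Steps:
1/(165 + 646*(-16 + 18*16)) = 1/(165 + 646*(-16 + 288)) = 1/(165 + 646*272) = 1/(165 + 175712) = 1/175877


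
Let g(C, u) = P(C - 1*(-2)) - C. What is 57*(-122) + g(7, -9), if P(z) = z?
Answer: -6952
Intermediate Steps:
g(C, u) = 2 (g(C, u) = (C - 1*(-2)) - C = (C + 2) - C = (2 + C) - C = 2)
57*(-122) + g(7, -9) = 57*(-122) + 2 = -6954 + 2 = -6952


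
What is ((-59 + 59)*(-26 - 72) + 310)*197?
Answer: 61070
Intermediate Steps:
((-59 + 59)*(-26 - 72) + 310)*197 = (0*(-98) + 310)*197 = (0 + 310)*197 = 310*197 = 61070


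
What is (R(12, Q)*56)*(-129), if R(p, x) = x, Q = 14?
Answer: -101136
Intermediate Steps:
(R(12, Q)*56)*(-129) = (14*56)*(-129) = 784*(-129) = -101136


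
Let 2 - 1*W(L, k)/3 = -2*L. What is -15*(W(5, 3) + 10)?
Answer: -690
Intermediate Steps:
W(L, k) = 6 + 6*L (W(L, k) = 6 - (-6)*L = 6 + 6*L)
-15*(W(5, 3) + 10) = -15*((6 + 6*5) + 10) = -15*((6 + 30) + 10) = -15*(36 + 10) = -15*46 = -690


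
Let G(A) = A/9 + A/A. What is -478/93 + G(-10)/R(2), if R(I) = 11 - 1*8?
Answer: -4333/837 ≈ -5.1768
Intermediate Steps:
R(I) = 3 (R(I) = 11 - 8 = 3)
G(A) = 1 + A/9 (G(A) = A*(⅑) + 1 = A/9 + 1 = 1 + A/9)
-478/93 + G(-10)/R(2) = -478/93 + (1 + (⅑)*(-10))/3 = -478*1/93 + (1 - 10/9)*(⅓) = -478/93 - ⅑*⅓ = -478/93 - 1/27 = -4333/837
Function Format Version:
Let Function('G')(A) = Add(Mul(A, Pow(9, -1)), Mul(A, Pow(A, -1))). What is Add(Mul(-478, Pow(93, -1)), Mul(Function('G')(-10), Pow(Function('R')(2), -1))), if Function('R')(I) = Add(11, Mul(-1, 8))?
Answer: Rational(-4333, 837) ≈ -5.1768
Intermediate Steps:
Function('R')(I) = 3 (Function('R')(I) = Add(11, -8) = 3)
Function('G')(A) = Add(1, Mul(Rational(1, 9), A)) (Function('G')(A) = Add(Mul(A, Rational(1, 9)), 1) = Add(Mul(Rational(1, 9), A), 1) = Add(1, Mul(Rational(1, 9), A)))
Add(Mul(-478, Pow(93, -1)), Mul(Function('G')(-10), Pow(Function('R')(2), -1))) = Add(Mul(-478, Pow(93, -1)), Mul(Add(1, Mul(Rational(1, 9), -10)), Pow(3, -1))) = Add(Mul(-478, Rational(1, 93)), Mul(Add(1, Rational(-10, 9)), Rational(1, 3))) = Add(Rational(-478, 93), Mul(Rational(-1, 9), Rational(1, 3))) = Add(Rational(-478, 93), Rational(-1, 27)) = Rational(-4333, 837)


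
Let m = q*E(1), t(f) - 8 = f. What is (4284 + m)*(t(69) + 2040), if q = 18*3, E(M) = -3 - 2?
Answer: 8497638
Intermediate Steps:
t(f) = 8 + f
E(M) = -5
q = 54
m = -270 (m = 54*(-5) = -270)
(4284 + m)*(t(69) + 2040) = (4284 - 270)*((8 + 69) + 2040) = 4014*(77 + 2040) = 4014*2117 = 8497638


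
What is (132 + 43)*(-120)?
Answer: -21000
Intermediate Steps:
(132 + 43)*(-120) = 175*(-120) = -21000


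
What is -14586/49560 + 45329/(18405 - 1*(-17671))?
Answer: 17919799/18624235 ≈ 0.96218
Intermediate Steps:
-14586/49560 + 45329/(18405 - 1*(-17671)) = -14586*1/49560 + 45329/(18405 + 17671) = -2431/8260 + 45329/36076 = 17919799/18624235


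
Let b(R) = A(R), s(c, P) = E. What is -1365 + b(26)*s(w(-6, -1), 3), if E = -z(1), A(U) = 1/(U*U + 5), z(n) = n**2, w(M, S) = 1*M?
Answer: -929566/681 ≈ -1365.0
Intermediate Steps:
w(M, S) = M
A(U) = 1/(5 + U**2) (A(U) = 1/(U**2 + 5) = 1/(5 + U**2))
E = -1 (E = -1*1**2 = -1*1 = -1)
s(c, P) = -1
b(R) = 1/(5 + R**2)
-1365 + b(26)*s(w(-6, -1), 3) = -1365 - 1/(5 + 26**2) = -1365 - 1/(5 + 676) = -1365 - 1/681 = -929566/681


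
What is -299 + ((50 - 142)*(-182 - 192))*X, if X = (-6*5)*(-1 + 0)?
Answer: 1031941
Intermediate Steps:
X = 30 (X = -30*(-1) = 30)
-299 + ((50 - 142)*(-182 - 192))*X = -299 + ((50 - 142)*(-182 - 192))*30 = -299 - 92*(-374)*30 = -299 + 34408*30 = -299 + 1032240 = 1031941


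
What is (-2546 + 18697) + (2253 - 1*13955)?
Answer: 4449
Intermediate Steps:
(-2546 + 18697) + (2253 - 1*13955) = 16151 + (2253 - 13955) = 16151 - 11702 = 4449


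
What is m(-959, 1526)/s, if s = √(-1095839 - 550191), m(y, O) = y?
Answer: 959*I*√1646030/1646030 ≈ 0.74748*I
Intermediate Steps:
s = I*√1646030 (s = √(-1646030) = I*√1646030 ≈ 1283.0*I)
m(-959, 1526)/s = -959*(-I*√1646030/1646030) = -(-959)*I*√1646030/1646030 = 959*I*√1646030/1646030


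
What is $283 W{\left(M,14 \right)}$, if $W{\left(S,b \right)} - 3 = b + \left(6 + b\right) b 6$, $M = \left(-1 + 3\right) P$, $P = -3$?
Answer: $480251$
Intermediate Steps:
$M = -6$ ($M = \left(-1 + 3\right) \left(-3\right) = 2 \left(-3\right) = -6$)
$W{\left(S,b \right)} = 3 + b + 6 b \left(6 + b\right)$ ($W{\left(S,b \right)} = 3 + \left(b + \left(6 + b\right) b 6\right) = 3 + \left(b + b \left(6 + b\right) 6\right) = 3 + \left(b + 6 b \left(6 + b\right)\right) = 3 + b + 6 b \left(6 + b\right)$)
$283 W{\left(M,14 \right)} = 283 \left(3 + 6 \cdot 14^{2} + 37 \cdot 14\right) = 283 \left(3 + 6 \cdot 196 + 518\right) = 283 \left(3 + 1176 + 518\right) = 283 \cdot 1697 = 480251$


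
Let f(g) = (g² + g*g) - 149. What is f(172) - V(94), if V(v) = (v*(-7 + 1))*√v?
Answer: 59019 + 564*√94 ≈ 64487.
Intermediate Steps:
V(v) = -6*v^(3/2) (V(v) = (v*(-6))*√v = (-6*v)*√v = -6*v^(3/2))
f(g) = -149 + 2*g² (f(g) = (g² + g²) - 149 = 2*g² - 149 = -149 + 2*g²)
f(172) - V(94) = (-149 + 2*172²) - (-6)*94^(3/2) = (-149 + 2*29584) - (-6)*94*√94 = (-149 + 59168) - (-564)*√94 = 59019 + 564*√94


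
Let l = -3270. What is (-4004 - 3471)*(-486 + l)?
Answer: 28076100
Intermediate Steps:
(-4004 - 3471)*(-486 + l) = (-4004 - 3471)*(-486 - 3270) = -7475*(-3756) = 28076100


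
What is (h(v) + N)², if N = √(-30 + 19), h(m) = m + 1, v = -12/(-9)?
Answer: -50/9 + 14*I*√11/3 ≈ -5.5556 + 15.478*I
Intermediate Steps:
v = 4/3 (v = -12*(-⅑) = 4/3 ≈ 1.3333)
h(m) = 1 + m
N = I*√11 (N = √(-11) = I*√11 ≈ 3.3166*I)
(h(v) + N)² = ((1 + 4/3) + I*√11)² = (7/3 + I*√11)²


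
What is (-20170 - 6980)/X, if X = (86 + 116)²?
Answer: -13575/20402 ≈ -0.66538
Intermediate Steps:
X = 40804 (X = 202² = 40804)
(-20170 - 6980)/X = (-20170 - 6980)/40804 = -27150*1/40804 = -13575/20402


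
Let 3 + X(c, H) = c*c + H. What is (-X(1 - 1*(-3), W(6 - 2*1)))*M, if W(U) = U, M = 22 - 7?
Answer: -255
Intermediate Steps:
M = 15
X(c, H) = -3 + H + c² (X(c, H) = -3 + (c*c + H) = -3 + (c² + H) = -3 + (H + c²) = -3 + H + c²)
(-X(1 - 1*(-3), W(6 - 2*1)))*M = -(-3 + (6 - 2*1) + (1 - 1*(-3))²)*15 = -(-3 + (6 - 2) + (1 + 3)²)*15 = -(-3 + 4 + 4²)*15 = -(-3 + 4 + 16)*15 = -1*17*15 = -17*15 = -255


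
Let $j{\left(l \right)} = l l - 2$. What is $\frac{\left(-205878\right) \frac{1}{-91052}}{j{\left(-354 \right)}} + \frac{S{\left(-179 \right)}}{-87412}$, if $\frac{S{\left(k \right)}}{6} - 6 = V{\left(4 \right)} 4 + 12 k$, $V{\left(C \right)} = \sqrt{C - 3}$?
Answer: $\frac{1407563797455}{9590180920684} \approx 0.14677$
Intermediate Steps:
$V{\left(C \right)} = \sqrt{-3 + C}$
$S{\left(k \right)} = 60 + 72 k$ ($S{\left(k \right)} = 36 + 6 \left(\sqrt{-3 + 4} \cdot 4 + 12 k\right) = 36 + 6 \left(\sqrt{1} \cdot 4 + 12 k\right) = 36 + 6 \left(1 \cdot 4 + 12 k\right) = 36 + 6 \left(4 + 12 k\right) = 36 + \left(24 + 72 k\right) = 60 + 72 k$)
$j{\left(l \right)} = -2 + l^{2}$ ($j{\left(l \right)} = l^{2} - 2 = -2 + l^{2}$)
$\frac{\left(-205878\right) \frac{1}{-91052}}{j{\left(-354 \right)}} + \frac{S{\left(-179 \right)}}{-87412} = \frac{\left(-205878\right) \frac{1}{-91052}}{-2 + \left(-354\right)^{2}} + \frac{60 + 72 \left(-179\right)}{-87412} = \frac{\left(-205878\right) \left(- \frac{1}{91052}\right)}{-2 + 125316} + \left(60 - 12888\right) \left(- \frac{1}{87412}\right) = \frac{102939}{45526 \cdot 125314} - - \frac{3207}{21853} = \frac{102939}{45526} \cdot \frac{1}{125314} + \frac{3207}{21853} = \frac{102939}{5705045164} + \frac{3207}{21853} = \frac{1407563797455}{9590180920684}$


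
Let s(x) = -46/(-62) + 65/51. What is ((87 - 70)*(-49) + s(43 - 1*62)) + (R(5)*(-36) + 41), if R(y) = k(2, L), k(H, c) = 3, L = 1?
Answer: -1419712/1581 ≈ -897.98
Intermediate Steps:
R(y) = 3
s(x) = 3188/1581 (s(x) = -46*(-1/62) + 65*(1/51) = 23/31 + 65/51 = 3188/1581)
((87 - 70)*(-49) + s(43 - 1*62)) + (R(5)*(-36) + 41) = ((87 - 70)*(-49) + 3188/1581) + (3*(-36) + 41) = (17*(-49) + 3188/1581) + (-108 + 41) = (-833 + 3188/1581) - 67 = -1313785/1581 - 67 = -1419712/1581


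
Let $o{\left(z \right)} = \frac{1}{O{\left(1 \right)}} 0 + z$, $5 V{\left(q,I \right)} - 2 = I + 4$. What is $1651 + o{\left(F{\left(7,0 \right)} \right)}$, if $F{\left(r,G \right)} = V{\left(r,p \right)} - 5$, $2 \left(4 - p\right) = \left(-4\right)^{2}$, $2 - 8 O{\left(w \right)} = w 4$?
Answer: $\frac{8232}{5} \approx 1646.4$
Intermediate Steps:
$O{\left(w \right)} = \frac{1}{4} - \frac{w}{2}$ ($O{\left(w \right)} = \frac{1}{4} - \frac{w 4}{8} = \frac{1}{4} - \frac{4 w}{8} = \frac{1}{4} - \frac{w}{2}$)
$p = -4$ ($p = 4 - \frac{\left(-4\right)^{2}}{2} = 4 - 8 = -4$)
$V{\left(q,I \right)} = \frac{6}{5} + \frac{I}{5}$ ($V{\left(q,I \right)} = \frac{2}{5} + \frac{I + 4}{5} = \frac{2}{5} + \frac{4 + I}{5} = \frac{2}{5} + \left(\frac{4}{5} + \frac{I}{5}\right) = \frac{6}{5} + \frac{I}{5}$)
$F{\left(r,G \right)} = - \frac{23}{5}$ ($F{\left(r,G \right)} = \left(\frac{6}{5} + \frac{1}{5} \left(-4\right)\right) - 5 = \left(\frac{6}{5} - \frac{4}{5}\right) - 5 = \frac{2}{5} - 5 = - \frac{23}{5}$)
$o{\left(z \right)} = z$ ($o{\left(z \right)} = \frac{1}{\frac{1}{4} - \frac{1}{2}} \cdot 0 + z = \frac{1}{- \frac{1}{4}} \cdot 0 + z = \left(-4\right) 0 + z = 0 + z = z$)
$1651 + o{\left(F{\left(7,0 \right)} \right)} = 1651 - \frac{23}{5} = \frac{8232}{5}$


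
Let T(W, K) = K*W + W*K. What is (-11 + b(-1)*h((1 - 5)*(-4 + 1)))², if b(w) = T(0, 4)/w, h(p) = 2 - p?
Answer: 121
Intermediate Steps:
T(W, K) = 2*K*W (T(W, K) = K*W + K*W = 2*K*W)
b(w) = 0 (b(w) = (2*4*0)/w = 0/w = 0)
(-11 + b(-1)*h((1 - 5)*(-4 + 1)))² = (-11 + 0*(2 - (1 - 5)*(-4 + 1)))² = (-11 + 0*(2 - (-4)*(-3)))² = (-11 + 0*(2 - 1*12))² = (-11 + 0*(2 - 12))² = (-11 + 0*(-10))² = (-11 + 0)² = (-11)² = 121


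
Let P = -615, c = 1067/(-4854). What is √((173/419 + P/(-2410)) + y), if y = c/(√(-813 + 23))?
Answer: √(25042679434577381515650 + 10430218884707629755*I*√790)/193610066070 ≈ 0.81737 + 0.0047841*I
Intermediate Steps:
c = -1067/4854 (c = 1067*(-1/4854) = -1067/4854 ≈ -0.21982)
y = 1067*I*√790/3834660 (y = -1067/(4854*√(-813 + 23)) = -1067*(-I*√790/790)/4854 = -(-1067)*I*√790/3834660 = 1067*I*√790/3834660 ≈ 0.0078208*I)
√((173/419 + P/(-2410)) + y) = √((173/419 - 615/(-2410)) + 1067*I*√790/3834660) = √((173*(1/419) - 615*(-1/2410)) + 1067*I*√790/3834660) = √((173/419 + 123/482) + 1067*I*√790/3834660) = √(134923/201958 + 1067*I*√790/3834660)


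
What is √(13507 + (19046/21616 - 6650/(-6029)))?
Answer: √14339827902359671978/32580716 ≈ 116.23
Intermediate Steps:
√(13507 + (19046/21616 - 6650/(-6029))) = √(13507 + (19046*(1/21616) - 6650*(-1/6029))) = √(13507 + (9523/10808 + 6650/6029)) = √(13507 + 129287367/65161432) = √(880264749391/65161432) = √14339827902359671978/32580716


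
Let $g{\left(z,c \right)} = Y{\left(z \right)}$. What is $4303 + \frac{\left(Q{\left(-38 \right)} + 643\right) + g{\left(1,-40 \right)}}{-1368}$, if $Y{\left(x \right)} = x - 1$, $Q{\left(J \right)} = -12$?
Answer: $\frac{5885873}{1368} \approx 4302.5$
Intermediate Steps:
$Y{\left(x \right)} = -1 + x$
$g{\left(z,c \right)} = -1 + z$
$4303 + \frac{\left(Q{\left(-38 \right)} + 643\right) + g{\left(1,-40 \right)}}{-1368} = 4303 + \frac{\left(-12 + 643\right) + \left(-1 + 1\right)}{-1368} = 4303 + \left(631 + 0\right) \left(- \frac{1}{1368}\right) = 4303 + 631 \left(- \frac{1}{1368}\right) = 4303 - \frac{631}{1368} = \frac{5885873}{1368}$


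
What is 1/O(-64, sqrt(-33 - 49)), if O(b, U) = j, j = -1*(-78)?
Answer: 1/78 ≈ 0.012821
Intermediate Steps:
j = 78
O(b, U) = 78
1/O(-64, sqrt(-33 - 49)) = 1/78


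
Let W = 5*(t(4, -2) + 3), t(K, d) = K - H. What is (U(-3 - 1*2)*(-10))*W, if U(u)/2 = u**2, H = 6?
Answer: -2500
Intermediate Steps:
U(u) = 2*u**2
t(K, d) = -6 + K (t(K, d) = K - 1*6 = K - 6 = -6 + K)
W = 5 (W = 5*((-6 + 4) + 3) = 5*(-2 + 3) = 5*1 = 5)
(U(-3 - 1*2)*(-10))*W = ((2*(-3 - 1*2)**2)*(-10))*5 = ((2*(-3 - 2)**2)*(-10))*5 = ((2*(-5)**2)*(-10))*5 = ((2*25)*(-10))*5 = (50*(-10))*5 = -500*5 = -2500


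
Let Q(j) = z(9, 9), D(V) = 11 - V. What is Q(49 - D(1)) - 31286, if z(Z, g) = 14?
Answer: -31272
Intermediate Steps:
Q(j) = 14
Q(49 - D(1)) - 31286 = 14 - 31286 = -31272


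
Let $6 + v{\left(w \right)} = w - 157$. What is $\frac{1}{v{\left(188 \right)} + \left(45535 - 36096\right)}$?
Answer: $\frac{1}{9464} \approx 0.00010566$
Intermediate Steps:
$v{\left(w \right)} = -163 + w$ ($v{\left(w \right)} = -6 + \left(w - 157\right) = -6 + \left(-157 + w\right) = -163 + w$)
$\frac{1}{v{\left(188 \right)} + \left(45535 - 36096\right)} = \frac{1}{\left(-163 + 188\right) + \left(45535 - 36096\right)} = \frac{1}{25 + 9439} = \frac{1}{9464}$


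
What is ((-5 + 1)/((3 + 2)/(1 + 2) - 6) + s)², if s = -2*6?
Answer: 20736/169 ≈ 122.70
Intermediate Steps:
s = -12
((-5 + 1)/((3 + 2)/(1 + 2) - 6) + s)² = ((-5 + 1)/((3 + 2)/(1 + 2) - 6) - 12)² = (-4/(5/3 - 6) - 12)² = (-4/(-13/3) - 12)² = (-4*(-3/13) - 12)² = (12/13 - 12)² = (-144/13)² = 20736/169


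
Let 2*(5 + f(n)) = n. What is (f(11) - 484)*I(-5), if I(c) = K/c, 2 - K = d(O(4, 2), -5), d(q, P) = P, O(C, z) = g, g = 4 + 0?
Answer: 6769/10 ≈ 676.90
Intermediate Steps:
g = 4
O(C, z) = 4
K = 7 (K = 2 - 1*(-5) = 2 + 5 = 7)
I(c) = 7/c
f(n) = -5 + n/2
(f(11) - 484)*I(-5) = ((-5 + (½)*11) - 484)*(7/(-5)) = ((-5 + 11/2) - 484)*(7*(-⅕)) = (½ - 484)*(-7/5) = -967/2*(-7/5) = 6769/10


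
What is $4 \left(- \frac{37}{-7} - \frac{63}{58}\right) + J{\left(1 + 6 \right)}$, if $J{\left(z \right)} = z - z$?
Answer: $\frac{3410}{203} \approx 16.798$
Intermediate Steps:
$J{\left(z \right)} = 0$
$4 \left(- \frac{37}{-7} - \frac{63}{58}\right) + J{\left(1 + 6 \right)} = 4 \left(- \frac{37}{-7} - \frac{63}{58}\right) + 0 = 4 \left(\left(-37\right) \left(- \frac{1}{7}\right) - \frac{63}{58}\right) + 0 = 4 \left(\frac{37}{7} - \frac{63}{58}\right) + 0 = 4 \cdot \frac{1705}{406} + 0 = \frac{3410}{203} + 0 = \frac{3410}{203}$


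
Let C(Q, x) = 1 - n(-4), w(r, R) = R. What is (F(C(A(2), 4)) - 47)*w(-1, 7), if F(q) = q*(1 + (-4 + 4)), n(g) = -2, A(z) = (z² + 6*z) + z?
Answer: -308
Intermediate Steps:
A(z) = z² + 7*z
C(Q, x) = 3 (C(Q, x) = 1 - 1*(-2) = 1 + 2 = 3)
F(q) = q (F(q) = q*(1 + 0) = q*1 = q)
(F(C(A(2), 4)) - 47)*w(-1, 7) = (3 - 47)*7 = -44*7 = -308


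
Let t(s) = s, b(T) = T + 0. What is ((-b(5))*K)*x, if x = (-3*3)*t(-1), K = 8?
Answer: -360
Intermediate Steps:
b(T) = T
x = 9 (x = -3*3*(-1) = -9*(-1) = 9)
((-b(5))*K)*x = (-1*5*8)*9 = -5*8*9 = -40*9 = -360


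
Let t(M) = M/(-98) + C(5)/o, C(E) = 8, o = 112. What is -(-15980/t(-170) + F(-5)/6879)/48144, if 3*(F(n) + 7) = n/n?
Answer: 2693197585/14654828988 ≈ 0.18378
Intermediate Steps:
F(n) = -20/3 (F(n) = -7 + (n/n)/3 = -7 + (⅓)*1 = -7 + ⅓ = -20/3)
t(M) = 1/14 - M/98 (t(M) = M/(-98) + 8/112 = M*(-1/98) + 8*(1/112) = -M/98 + 1/14 = 1/14 - M/98)
-(-15980/t(-170) + F(-5)/6879)/48144 = -(-15980/(1/14 - 1/98*(-170)) - 20/3/6879)/48144 = -(-15980/(1/14 + 85/49) - 20/3*1/6879)*(1/48144) = -(-15980/177/98 - 20/20637)*(1/48144) = -(-15980*98/177 - 20/20637)*(1/48144) = -(-1566040/177 - 20/20637)*(1/48144) = -1*(-10772790340/1217583)*(1/48144) = (10772790340/1217583)*(1/48144) = 2693197585/14654828988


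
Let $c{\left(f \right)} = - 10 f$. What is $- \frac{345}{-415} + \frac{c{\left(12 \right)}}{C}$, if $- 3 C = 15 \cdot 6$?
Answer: $\frac{401}{83} \approx 4.8313$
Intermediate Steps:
$C = -30$ ($C = - \frac{15 \cdot 6}{3} = \left(- \frac{1}{3}\right) 90 = -30$)
$- \frac{345}{-415} + \frac{c{\left(12 \right)}}{C} = - \frac{345}{-415} + \frac{\left(-10\right) 12}{-30} = \left(-345\right) \left(- \frac{1}{415}\right) - -4 = \frac{69}{83} + 4 = \frac{401}{83}$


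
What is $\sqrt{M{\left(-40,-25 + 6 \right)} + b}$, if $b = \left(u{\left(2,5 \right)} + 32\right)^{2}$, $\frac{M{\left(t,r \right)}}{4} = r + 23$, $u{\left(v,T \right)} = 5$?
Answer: $\sqrt{1385} \approx 37.216$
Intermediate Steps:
$M{\left(t,r \right)} = 92 + 4 r$ ($M{\left(t,r \right)} = 4 \left(r + 23\right) = 4 \left(23 + r\right) = 92 + 4 r$)
$b = 1369$ ($b = \left(5 + 32\right)^{2} = 37^{2} = 1369$)
$\sqrt{M{\left(-40,-25 + 6 \right)} + b} = \sqrt{\left(92 + 4 \left(-25 + 6\right)\right) + 1369} = \sqrt{\left(92 + 4 \left(-19\right)\right) + 1369} = \sqrt{\left(92 - 76\right) + 1369} = \sqrt{16 + 1369} = \sqrt{1385}$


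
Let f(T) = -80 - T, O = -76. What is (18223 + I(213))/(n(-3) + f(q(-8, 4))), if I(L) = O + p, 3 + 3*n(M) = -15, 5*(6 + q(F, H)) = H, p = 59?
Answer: -45515/202 ≈ -225.32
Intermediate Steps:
q(F, H) = -6 + H/5
n(M) = -6 (n(M) = -1 + (⅓)*(-15) = -1 - 5 = -6)
I(L) = -17 (I(L) = -76 + 59 = -17)
(18223 + I(213))/(n(-3) + f(q(-8, 4))) = (18223 - 17)/(-6 + (-80 - (-6 + (⅕)*4))) = 18206/(-6 + (-80 - (-6 + ⅘))) = 18206/(-6 + (-80 - 1*(-26/5))) = 18206/(-6 + (-80 + 26/5)) = 18206/(-6 - 374/5) = 18206/(-404/5) = 18206*(-5/404) = -45515/202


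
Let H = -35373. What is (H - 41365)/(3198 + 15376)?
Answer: -1037/251 ≈ -4.1315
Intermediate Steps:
(H - 41365)/(3198 + 15376) = (-35373 - 41365)/(3198 + 15376) = -76738/18574 = -76738*1/18574 = -1037/251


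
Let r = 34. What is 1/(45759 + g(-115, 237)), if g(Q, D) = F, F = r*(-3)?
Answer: 1/45657 ≈ 2.1902e-5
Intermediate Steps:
F = -102 (F = 34*(-3) = -102)
g(Q, D) = -102
1/(45759 + g(-115, 237)) = 1/(45759 - 102) = 1/45657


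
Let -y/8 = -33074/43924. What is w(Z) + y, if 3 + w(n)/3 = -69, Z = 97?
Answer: -2305748/10981 ≈ -209.98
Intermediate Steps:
w(n) = -216 (w(n) = -9 + 3*(-69) = -9 - 207 = -216)
y = 66148/10981 (y = -(-264592)/43924 = -8*(-16537/21962) = 66148/10981 ≈ 6.0239)
w(Z) + y = -216 + 66148/10981 = -2305748/10981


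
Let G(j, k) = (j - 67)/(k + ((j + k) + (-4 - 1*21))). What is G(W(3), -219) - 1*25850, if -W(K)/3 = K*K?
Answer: -6333203/245 ≈ -25850.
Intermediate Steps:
W(K) = -3*K**2 (W(K) = -3*K*K = -3*K**2)
G(j, k) = (-67 + j)/(-25 + j + 2*k) (G(j, k) = (-67 + j)/(k + ((j + k) + (-4 - 21))) = (-67 + j)/(k + ((j + k) - 25)) = (-67 + j)/(k + (-25 + j + k)) = (-67 + j)/(-25 + j + 2*k))
G(W(3), -219) - 1*25850 = (-67 - 3*3**2)/(-25 - 3*3**2 + 2*(-219)) - 1*25850 = (-67 - 3*9)/(-25 - 3*9 - 438) - 25850 = (-67 - 27)/(-25 - 27 - 438) - 25850 = -94/(-490) - 25850 = -1/490*(-94) - 25850 = 47/245 - 25850 = -6333203/245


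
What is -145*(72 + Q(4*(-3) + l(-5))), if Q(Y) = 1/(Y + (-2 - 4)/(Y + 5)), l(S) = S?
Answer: -344230/33 ≈ -10431.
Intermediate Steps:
Q(Y) = 1/(Y - 6/(5 + Y))
-145*(72 + Q(4*(-3) + l(-5))) = -145*(72 + (5 + (4*(-3) - 5))/(-6 + (4*(-3) - 5)² + 5*(4*(-3) - 5))) = -145*(72 + (5 + (-12 - 5))/(-6 + (-12 - 5)² + 5*(-12 - 5))) = -145*(72 + (5 - 17)/(-6 + (-17)² + 5*(-17))) = -145*(72 - 12/(-6 + 289 - 85)) = -145*(72 - 12/198) = -145*(72 + (1/198)*(-12)) = -145*(72 - 2/33) = -145*2374/33 = -344230/33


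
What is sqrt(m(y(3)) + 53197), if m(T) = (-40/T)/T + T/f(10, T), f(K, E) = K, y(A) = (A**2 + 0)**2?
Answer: sqrt(34907862110)/810 ≈ 230.66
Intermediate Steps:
y(A) = A**4 (y(A) = (A**2)**2 = A**4)
m(T) = -40/T**2 + T/10 (m(T) = (-40/T)/T + T/10 = -40/T**2 + T*(1/10) = -40/T**2 + T/10)
sqrt(m(y(3)) + 53197) = sqrt((-40/(3**4)**2 + (1/10)*3**4) + 53197) = sqrt((-40/81**2 + (1/10)*81) + 53197) = sqrt((-40*1/6561 + 81/10) + 53197) = sqrt((-40/6561 + 81/10) + 53197) = sqrt(531041/65610 + 53197) = sqrt(3490786211/65610) = sqrt(34907862110)/810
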